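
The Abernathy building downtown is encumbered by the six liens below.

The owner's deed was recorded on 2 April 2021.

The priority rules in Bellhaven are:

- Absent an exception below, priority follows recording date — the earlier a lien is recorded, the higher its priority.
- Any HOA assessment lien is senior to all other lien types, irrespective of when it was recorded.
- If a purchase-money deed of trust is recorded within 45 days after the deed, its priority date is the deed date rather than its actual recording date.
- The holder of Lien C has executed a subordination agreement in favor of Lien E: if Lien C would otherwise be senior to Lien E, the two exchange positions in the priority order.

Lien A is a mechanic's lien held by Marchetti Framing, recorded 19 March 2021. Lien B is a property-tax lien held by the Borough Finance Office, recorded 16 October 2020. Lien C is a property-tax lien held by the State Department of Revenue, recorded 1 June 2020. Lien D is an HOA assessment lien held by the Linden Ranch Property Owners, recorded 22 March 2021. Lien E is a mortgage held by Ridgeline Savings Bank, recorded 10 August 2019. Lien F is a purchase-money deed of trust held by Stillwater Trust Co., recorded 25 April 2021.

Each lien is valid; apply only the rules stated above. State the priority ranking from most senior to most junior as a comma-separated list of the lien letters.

D, E, C, B, A, F

Effective dates after the stated exceptions: F was recorded within the 45-day window, so its effective date is the deed date 2 April 2021.
As an HOA assessment lien, D is senior to every other lien.
Remaining liens by effective date: E (10 August 2019), C (1 June 2020), B (16 October 2020), A (19 March 2021), F (2 April 2021).
Since C is not senior to E, the subordination leaves the order unchanged.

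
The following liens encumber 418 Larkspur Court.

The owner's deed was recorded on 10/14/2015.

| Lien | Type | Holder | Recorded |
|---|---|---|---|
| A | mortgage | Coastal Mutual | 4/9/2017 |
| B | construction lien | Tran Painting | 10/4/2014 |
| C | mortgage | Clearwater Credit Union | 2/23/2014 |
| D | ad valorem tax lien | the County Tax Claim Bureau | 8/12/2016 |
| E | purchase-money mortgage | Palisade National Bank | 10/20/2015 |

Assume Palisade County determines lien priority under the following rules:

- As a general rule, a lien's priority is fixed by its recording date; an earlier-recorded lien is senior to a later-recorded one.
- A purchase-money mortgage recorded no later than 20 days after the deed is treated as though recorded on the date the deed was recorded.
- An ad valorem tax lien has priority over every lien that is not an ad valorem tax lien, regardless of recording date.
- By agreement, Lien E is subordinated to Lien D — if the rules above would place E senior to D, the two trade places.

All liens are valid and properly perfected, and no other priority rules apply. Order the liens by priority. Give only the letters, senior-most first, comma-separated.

D, C, B, E, A

Adjusting effective dates: E was recorded within the 20-day window, so its effective date is the deed date 10/14/2015.
As an ad valorem tax lien, D is senior to every other lien.
Ordering the rest by effective date: C (2/23/2014), B (10/4/2014), E (10/14/2015), A (4/9/2017).
Since E is not senior to D, the subordination leaves the order unchanged.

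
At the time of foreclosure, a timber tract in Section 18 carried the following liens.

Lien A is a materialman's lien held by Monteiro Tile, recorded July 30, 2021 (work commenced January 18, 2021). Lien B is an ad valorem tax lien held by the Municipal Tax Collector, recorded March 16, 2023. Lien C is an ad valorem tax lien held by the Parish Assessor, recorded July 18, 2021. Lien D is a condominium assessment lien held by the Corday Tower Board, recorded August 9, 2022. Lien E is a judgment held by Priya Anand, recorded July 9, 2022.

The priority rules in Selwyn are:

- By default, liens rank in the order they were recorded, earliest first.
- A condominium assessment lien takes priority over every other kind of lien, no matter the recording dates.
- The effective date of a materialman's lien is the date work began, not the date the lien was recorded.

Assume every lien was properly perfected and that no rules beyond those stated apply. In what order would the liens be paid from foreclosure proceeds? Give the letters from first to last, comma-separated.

Effective dates: A's effective date is January 18, 2021, when work began.
D, as a condominium assessment lien, has superpriority and ranks first.
The other liens, earliest effective date first: A (January 18, 2021), C (July 18, 2021), E (July 9, 2022), B (March 16, 2023).

D, A, C, E, B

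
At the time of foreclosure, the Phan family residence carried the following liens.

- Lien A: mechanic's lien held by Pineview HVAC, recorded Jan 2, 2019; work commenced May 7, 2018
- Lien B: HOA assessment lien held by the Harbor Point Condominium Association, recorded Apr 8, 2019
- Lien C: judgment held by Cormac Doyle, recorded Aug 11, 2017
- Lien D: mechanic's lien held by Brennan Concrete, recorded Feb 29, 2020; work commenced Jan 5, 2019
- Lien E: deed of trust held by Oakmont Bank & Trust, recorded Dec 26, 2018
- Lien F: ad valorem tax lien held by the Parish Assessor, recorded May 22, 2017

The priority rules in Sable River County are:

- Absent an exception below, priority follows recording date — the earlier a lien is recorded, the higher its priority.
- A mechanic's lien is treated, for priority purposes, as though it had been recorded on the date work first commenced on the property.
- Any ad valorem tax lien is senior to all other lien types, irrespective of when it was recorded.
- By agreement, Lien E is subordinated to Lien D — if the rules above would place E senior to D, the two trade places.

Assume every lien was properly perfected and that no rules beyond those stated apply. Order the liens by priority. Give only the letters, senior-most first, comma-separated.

F, C, A, D, E, B

Effective dates: A's effective date is May 7, 2018, when work began; D relates back to Jan 5, 2019 (work commenced).
F, as an ad valorem tax lien, has superpriority and ranks first.
Ordering the rest by effective date: C (Aug 11, 2017), A (May 7, 2018), E (Dec 26, 2018), D (Jan 5, 2019), B (Apr 8, 2019).
E is senior to D before the subordination, so the two trade places.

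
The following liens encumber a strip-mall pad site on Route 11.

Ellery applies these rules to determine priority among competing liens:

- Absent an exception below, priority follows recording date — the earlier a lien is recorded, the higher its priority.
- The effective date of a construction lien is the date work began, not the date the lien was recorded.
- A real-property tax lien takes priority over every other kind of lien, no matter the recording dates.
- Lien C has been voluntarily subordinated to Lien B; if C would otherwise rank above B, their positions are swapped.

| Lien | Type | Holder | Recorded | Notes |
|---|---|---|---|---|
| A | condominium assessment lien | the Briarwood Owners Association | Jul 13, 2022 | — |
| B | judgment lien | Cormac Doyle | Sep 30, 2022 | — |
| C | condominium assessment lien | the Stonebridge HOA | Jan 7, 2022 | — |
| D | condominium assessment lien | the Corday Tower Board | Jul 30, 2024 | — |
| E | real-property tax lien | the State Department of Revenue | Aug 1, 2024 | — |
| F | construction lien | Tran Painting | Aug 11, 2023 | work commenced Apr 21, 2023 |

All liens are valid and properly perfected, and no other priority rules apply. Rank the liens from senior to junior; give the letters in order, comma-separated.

First, effective dates: F is treated as recorded Apr 21, 2023, the work-commencement date.
E is a real-property tax lien and takes priority over every other lien.
Ordering the rest by effective date: C (Jan 7, 2022), A (Jul 13, 2022), B (Sep 30, 2022), F (Apr 21, 2023), D (Jul 30, 2024).
C would otherwise be senior to B, so under the subordination agreement C and B exchange positions.

E, B, A, C, F, D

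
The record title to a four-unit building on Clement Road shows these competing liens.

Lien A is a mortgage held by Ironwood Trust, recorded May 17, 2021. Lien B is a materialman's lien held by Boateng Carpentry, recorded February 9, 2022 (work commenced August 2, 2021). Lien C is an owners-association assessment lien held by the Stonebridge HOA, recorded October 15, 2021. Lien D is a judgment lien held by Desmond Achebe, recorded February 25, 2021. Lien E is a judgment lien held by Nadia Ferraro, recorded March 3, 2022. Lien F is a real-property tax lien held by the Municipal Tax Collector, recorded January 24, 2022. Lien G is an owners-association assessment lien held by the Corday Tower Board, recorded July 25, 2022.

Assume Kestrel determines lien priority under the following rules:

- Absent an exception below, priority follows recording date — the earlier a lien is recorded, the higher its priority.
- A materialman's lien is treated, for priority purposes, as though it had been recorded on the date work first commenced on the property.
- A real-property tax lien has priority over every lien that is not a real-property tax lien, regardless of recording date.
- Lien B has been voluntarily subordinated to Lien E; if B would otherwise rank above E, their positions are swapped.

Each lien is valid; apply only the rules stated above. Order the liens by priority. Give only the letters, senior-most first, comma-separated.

Effective dates after the stated exceptions: B's effective date is August 2, 2021, when work began.
F, as a real-property tax lien, has superpriority and ranks first.
Remaining liens by effective date: D (February 25, 2021), A (May 17, 2021), B (August 2, 2021), C (October 15, 2021), E (March 3, 2022), G (July 25, 2022).
Because B would otherwise rank above E, the subordination swaps them.

F, D, A, E, C, B, G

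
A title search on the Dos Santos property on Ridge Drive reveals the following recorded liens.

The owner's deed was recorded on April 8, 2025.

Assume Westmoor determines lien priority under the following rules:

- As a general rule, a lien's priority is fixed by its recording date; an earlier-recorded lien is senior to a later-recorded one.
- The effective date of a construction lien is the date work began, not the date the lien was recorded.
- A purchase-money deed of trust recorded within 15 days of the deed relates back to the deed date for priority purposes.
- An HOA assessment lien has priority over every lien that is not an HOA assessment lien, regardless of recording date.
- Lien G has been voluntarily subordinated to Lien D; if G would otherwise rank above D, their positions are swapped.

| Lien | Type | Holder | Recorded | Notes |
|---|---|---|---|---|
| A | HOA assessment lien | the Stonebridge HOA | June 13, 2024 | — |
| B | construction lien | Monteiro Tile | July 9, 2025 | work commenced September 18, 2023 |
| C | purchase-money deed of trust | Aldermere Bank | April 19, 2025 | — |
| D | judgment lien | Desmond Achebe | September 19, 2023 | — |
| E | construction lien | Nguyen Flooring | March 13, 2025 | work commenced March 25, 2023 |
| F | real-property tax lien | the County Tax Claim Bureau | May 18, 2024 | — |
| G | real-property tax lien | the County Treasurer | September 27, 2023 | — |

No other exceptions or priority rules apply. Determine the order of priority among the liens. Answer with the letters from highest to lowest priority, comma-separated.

Adjusting effective dates: B is treated as recorded September 18, 2023, the work-commencement date; C relates back to the deed date April 8, 2025; E's effective date is March 25, 2023, when work began.
A, as an HOA assessment lien, has superpriority and ranks first.
Ordering the rest by effective date: E (March 25, 2023), B (September 18, 2023), D (September 19, 2023), G (September 27, 2023), F (May 18, 2024), C (April 8, 2025).
Since G is not senior to D, the subordination leaves the order unchanged.

A, E, B, D, G, F, C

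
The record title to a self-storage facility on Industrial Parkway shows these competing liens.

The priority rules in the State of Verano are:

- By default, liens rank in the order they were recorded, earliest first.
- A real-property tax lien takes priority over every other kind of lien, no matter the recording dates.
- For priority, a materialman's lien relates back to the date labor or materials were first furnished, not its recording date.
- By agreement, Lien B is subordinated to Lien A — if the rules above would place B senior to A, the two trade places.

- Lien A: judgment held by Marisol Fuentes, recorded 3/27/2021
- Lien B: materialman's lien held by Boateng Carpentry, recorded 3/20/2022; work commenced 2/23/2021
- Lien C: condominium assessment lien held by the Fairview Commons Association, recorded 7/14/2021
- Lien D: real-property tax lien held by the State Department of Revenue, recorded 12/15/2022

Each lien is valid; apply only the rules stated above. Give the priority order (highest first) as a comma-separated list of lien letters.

Adjusting effective dates: B is treated as recorded 2/23/2021, the work-commencement date.
D, as a real-property tax lien, has superpriority and ranks first.
Remaining liens by effective date: B (2/23/2021), A (3/27/2021), C (7/14/2021).
B is senior to A before the subordination, so the two trade places.

D, A, B, C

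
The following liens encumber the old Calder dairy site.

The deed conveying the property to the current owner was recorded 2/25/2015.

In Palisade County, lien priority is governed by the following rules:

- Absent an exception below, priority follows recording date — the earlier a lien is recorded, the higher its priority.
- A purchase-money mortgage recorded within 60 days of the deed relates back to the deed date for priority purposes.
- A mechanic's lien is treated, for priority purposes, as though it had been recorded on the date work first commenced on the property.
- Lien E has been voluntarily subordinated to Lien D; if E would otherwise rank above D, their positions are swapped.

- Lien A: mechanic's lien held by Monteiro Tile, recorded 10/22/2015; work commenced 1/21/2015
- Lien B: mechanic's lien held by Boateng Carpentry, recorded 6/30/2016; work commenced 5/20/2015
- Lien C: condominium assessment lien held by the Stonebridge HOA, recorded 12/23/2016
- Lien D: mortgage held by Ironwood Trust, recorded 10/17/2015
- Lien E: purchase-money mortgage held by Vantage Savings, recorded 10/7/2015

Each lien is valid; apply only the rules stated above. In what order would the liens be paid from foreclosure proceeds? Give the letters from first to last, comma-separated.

A, B, D, E, C

First, effective dates: A relates back to 1/21/2015 (work commenced); B's effective date is 5/20/2015, when work began; E missed the 60-day window (224 days after the deed), so its recording date stands.
By effective date: A (1/21/2015), B (5/20/2015), E (10/7/2015), D (10/17/2015), C (12/23/2016).
E would otherwise be senior to D, so under the subordination agreement E and D exchange positions.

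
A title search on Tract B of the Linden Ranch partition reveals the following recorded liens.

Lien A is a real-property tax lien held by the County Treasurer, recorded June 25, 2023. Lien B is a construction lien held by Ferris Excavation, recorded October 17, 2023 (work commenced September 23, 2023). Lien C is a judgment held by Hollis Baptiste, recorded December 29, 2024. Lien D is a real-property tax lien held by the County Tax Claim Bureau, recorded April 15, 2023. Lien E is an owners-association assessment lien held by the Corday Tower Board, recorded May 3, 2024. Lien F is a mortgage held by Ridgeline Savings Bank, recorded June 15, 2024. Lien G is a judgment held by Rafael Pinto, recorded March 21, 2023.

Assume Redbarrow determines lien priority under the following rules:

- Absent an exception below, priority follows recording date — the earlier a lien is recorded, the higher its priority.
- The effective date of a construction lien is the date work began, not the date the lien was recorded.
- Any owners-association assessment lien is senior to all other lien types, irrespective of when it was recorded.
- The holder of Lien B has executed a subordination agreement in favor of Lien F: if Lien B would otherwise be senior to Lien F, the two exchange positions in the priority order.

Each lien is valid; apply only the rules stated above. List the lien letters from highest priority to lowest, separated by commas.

E, G, D, A, F, B, C

Adjusting effective dates: B relates back to September 23, 2023 (work commenced).
E, as an owners-association assessment lien, has superpriority and ranks first.
Remaining liens by effective date: G (March 21, 2023), D (April 15, 2023), A (June 25, 2023), B (September 23, 2023), F (June 15, 2024), C (December 29, 2024).
B would otherwise be senior to F, so under the subordination agreement B and F exchange positions.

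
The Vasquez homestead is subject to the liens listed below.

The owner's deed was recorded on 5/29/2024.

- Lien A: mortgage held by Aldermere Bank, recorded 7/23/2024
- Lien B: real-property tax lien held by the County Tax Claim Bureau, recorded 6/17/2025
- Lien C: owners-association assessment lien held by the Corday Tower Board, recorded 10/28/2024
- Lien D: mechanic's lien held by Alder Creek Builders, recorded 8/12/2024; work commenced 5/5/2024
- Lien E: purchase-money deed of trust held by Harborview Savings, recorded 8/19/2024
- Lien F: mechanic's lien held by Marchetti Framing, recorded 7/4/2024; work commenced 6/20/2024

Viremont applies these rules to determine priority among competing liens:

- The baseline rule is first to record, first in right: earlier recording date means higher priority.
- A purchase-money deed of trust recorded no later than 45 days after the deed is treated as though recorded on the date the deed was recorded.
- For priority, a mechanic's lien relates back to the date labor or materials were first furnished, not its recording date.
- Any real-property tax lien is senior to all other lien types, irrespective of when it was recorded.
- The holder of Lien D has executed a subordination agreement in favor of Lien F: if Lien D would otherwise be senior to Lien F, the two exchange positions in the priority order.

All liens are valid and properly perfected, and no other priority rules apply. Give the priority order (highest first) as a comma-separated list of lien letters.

B, F, D, A, E, C

Effective dates after the stated exceptions: D relates back to 5/5/2024 (work commenced); E was recorded 82 days after the deed — beyond 45 days — so no relation-back applies; F's effective date is 6/20/2024, when work began.
As a real-property tax lien, B is senior to every other lien.
Ordering the rest by effective date: D (5/5/2024), F (6/20/2024), A (7/23/2024), E (8/19/2024), C (10/28/2024).
The subordination applies — D was senior to F — so D and F swap.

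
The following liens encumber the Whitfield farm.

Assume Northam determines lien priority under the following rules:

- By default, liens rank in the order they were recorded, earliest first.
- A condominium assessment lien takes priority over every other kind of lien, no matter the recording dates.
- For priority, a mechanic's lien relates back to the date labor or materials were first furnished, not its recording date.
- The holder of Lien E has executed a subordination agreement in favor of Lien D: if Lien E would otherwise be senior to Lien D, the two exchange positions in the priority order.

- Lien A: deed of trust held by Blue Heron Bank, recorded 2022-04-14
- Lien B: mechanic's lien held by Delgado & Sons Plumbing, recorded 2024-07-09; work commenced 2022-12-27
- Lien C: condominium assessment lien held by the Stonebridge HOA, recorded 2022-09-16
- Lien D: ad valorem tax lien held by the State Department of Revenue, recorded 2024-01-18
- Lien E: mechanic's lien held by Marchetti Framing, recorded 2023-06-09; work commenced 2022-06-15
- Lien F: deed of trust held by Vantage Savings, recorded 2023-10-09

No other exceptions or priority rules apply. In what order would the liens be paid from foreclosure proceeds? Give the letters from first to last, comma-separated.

Adjusting effective dates: B's effective date is 2022-12-27, when work began; E is treated as recorded 2022-06-15, the work-commencement date.
C is a condominium assessment lien and takes priority over every other lien.
Among the remaining liens, by effective date: A (2022-04-14), E (2022-06-15), B (2022-12-27), F (2023-10-09), D (2024-01-18).
E would otherwise be senior to D, so under the subordination agreement E and D exchange positions.

C, A, D, B, F, E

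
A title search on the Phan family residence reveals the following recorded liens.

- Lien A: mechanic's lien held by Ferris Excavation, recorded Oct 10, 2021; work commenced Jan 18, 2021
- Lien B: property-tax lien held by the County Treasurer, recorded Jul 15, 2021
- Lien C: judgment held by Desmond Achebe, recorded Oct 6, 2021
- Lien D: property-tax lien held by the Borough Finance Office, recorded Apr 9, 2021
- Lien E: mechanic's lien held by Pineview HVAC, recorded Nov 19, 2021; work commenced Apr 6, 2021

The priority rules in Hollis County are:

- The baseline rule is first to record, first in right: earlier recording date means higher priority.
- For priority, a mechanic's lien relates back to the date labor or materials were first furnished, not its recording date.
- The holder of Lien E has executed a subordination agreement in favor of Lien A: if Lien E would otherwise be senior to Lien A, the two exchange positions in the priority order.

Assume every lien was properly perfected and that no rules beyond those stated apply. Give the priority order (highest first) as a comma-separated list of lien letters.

A, E, D, B, C

First, effective dates: A's effective date is Jan 18, 2021, when work began; E's effective date is Apr 6, 2021, when work began.
By effective date: A (Jan 18, 2021), E (Apr 6, 2021), D (Apr 9, 2021), B (Jul 15, 2021), C (Oct 6, 2021).
E already ranks below A; the subordination has no effect.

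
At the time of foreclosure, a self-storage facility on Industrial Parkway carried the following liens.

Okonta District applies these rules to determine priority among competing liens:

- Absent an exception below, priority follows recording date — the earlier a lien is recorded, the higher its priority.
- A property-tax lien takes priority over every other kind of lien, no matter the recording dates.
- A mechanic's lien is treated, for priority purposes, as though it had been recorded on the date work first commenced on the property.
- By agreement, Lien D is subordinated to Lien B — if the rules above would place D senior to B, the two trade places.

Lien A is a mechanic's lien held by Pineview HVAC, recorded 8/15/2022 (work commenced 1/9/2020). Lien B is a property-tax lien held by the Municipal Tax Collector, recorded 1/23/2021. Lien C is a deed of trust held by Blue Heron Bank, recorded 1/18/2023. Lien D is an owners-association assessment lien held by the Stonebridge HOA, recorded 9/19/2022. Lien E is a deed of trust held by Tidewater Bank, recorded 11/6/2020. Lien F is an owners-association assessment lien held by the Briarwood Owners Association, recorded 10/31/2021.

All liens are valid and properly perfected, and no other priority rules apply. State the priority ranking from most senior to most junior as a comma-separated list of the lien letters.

B, A, E, F, D, C

Effective dates: A relates back to 1/9/2020 (work commenced).
B is a property-tax lien and takes priority over every other lien.
Remaining liens by effective date: A (1/9/2020), E (11/6/2020), F (10/31/2021), D (9/19/2022), C (1/18/2023).
D is already junior to B, so the subordination agreement changes nothing.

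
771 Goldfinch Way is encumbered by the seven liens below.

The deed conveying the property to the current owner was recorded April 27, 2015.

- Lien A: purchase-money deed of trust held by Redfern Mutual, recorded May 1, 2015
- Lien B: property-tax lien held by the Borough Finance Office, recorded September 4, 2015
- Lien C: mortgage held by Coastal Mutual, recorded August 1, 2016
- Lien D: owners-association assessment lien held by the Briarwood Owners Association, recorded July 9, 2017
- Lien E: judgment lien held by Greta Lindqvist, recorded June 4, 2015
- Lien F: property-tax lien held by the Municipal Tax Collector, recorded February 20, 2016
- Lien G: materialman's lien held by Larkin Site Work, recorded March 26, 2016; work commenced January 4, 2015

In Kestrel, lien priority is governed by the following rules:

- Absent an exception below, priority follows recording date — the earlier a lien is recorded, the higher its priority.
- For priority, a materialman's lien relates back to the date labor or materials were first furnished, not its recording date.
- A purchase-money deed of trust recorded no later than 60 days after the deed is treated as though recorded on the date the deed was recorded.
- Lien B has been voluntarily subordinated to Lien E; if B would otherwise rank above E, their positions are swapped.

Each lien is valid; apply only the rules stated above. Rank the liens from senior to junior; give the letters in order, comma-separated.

Effective dates after the stated exceptions: A was recorded within the 60-day window, so its effective date is the deed date April 27, 2015; G relates back to January 4, 2015 (work commenced).
By effective date: G (January 4, 2015), A (April 27, 2015), E (June 4, 2015), B (September 4, 2015), F (February 20, 2016), C (August 1, 2016), D (July 9, 2017).
Since B is not senior to E, the subordination leaves the order unchanged.

G, A, E, B, F, C, D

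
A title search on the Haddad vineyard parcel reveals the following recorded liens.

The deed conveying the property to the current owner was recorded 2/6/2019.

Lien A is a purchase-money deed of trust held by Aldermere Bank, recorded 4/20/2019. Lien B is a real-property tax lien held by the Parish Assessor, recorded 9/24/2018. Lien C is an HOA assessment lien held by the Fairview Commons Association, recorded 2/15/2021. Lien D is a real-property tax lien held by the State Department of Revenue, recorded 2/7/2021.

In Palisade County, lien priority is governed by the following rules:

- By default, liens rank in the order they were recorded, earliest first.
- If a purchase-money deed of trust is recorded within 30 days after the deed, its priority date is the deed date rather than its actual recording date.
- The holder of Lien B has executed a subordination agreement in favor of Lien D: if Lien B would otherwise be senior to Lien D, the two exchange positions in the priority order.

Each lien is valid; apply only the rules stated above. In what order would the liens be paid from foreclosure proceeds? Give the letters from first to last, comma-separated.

D, A, B, C

Effective dates after the stated exceptions: A missed the 30-day window (73 days after the deed), so its recording date stands.
Sorted by effective date: B (9/24/2018), A (4/20/2019), D (2/7/2021), C (2/15/2021).
B is senior to D before the subordination, so the two trade places.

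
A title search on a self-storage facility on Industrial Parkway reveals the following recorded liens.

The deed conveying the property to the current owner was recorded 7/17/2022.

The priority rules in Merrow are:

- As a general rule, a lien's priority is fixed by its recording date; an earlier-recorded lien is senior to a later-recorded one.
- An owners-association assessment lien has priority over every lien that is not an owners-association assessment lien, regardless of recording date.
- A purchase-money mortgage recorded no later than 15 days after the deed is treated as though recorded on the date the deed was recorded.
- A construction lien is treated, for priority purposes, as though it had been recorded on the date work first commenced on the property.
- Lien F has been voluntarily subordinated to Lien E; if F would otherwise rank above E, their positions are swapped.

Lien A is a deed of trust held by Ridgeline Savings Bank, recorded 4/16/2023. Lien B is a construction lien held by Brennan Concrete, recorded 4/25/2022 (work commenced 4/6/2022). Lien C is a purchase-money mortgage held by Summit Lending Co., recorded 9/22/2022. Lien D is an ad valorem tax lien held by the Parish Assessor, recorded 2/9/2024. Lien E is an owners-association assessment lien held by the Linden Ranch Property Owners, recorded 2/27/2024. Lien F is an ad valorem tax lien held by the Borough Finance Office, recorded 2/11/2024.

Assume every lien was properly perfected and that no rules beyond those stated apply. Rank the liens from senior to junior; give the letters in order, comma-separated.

Effective dates: B's effective date is 4/6/2022, when work began; C was recorded 67 days after the deed — beyond 15 days — so no relation-back applies.
E is an owners-association assessment lien and takes priority over every other lien.
Remaining liens by effective date: B (4/6/2022), C (9/22/2022), A (4/16/2023), D (2/9/2024), F (2/11/2024).
Since F is not senior to E, the subordination leaves the order unchanged.

E, B, C, A, D, F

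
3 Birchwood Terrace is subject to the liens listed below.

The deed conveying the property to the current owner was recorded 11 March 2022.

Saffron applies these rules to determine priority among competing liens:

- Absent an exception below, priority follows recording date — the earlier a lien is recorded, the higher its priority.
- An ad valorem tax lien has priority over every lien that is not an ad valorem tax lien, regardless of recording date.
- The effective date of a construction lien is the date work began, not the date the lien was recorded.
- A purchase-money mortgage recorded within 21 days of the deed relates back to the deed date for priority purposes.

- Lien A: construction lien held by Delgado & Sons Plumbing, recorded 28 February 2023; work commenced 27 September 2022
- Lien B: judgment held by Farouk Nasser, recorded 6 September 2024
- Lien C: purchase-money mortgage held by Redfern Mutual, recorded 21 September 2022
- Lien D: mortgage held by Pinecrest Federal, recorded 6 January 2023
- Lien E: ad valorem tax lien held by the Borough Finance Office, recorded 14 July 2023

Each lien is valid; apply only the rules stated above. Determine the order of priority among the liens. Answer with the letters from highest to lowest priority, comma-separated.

E, C, A, D, B

First, effective dates: A relates back to 27 September 2022 (work commenced); C was recorded 194 days after the deed, outside the 21-day window, so it keeps its recording date.
E is an ad valorem tax lien and takes priority over every other lien.
The other liens, earliest effective date first: C (21 September 2022), A (27 September 2022), D (6 January 2023), B (6 September 2024).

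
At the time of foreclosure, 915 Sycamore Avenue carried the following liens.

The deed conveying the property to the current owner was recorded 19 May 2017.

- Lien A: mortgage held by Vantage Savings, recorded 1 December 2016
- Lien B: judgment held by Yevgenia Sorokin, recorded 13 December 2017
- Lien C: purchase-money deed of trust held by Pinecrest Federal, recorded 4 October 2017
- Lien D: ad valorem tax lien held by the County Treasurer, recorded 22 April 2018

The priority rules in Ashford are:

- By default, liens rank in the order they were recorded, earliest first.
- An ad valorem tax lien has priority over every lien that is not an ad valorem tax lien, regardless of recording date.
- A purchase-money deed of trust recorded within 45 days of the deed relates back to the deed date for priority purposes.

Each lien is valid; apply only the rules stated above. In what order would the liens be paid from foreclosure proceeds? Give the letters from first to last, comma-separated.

Effective dates: C was recorded 138 days after the deed — beyond 45 days — so no relation-back applies.
As an ad valorem tax lien, D is senior to every other lien.
Among the remaining liens, by effective date: A (1 December 2016), C (4 October 2017), B (13 December 2017).

D, A, C, B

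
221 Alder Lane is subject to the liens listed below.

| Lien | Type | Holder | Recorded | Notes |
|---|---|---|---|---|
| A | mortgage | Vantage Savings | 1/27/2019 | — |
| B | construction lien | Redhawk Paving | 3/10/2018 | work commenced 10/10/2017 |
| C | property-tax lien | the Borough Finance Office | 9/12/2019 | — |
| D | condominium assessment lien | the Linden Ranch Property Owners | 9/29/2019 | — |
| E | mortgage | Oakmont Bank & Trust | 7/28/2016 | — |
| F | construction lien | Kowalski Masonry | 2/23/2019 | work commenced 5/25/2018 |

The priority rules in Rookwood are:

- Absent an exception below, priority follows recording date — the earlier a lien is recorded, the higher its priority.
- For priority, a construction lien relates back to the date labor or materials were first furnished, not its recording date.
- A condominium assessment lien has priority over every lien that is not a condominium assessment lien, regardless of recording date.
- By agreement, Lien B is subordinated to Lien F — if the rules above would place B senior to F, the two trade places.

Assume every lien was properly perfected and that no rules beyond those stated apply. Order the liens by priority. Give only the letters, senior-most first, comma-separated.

D, E, F, B, A, C

Effective dates after the stated exceptions: B relates back to 10/10/2017 (work commenced); F is treated as recorded 5/25/2018, the work-commencement date.
D is a condominium assessment lien, so it outranks all other liens regardless of date.
Remaining liens by effective date: E (7/28/2016), B (10/10/2017), F (5/25/2018), A (1/27/2019), C (9/12/2019).
B would otherwise be senior to F, so under the subordination agreement B and F exchange positions.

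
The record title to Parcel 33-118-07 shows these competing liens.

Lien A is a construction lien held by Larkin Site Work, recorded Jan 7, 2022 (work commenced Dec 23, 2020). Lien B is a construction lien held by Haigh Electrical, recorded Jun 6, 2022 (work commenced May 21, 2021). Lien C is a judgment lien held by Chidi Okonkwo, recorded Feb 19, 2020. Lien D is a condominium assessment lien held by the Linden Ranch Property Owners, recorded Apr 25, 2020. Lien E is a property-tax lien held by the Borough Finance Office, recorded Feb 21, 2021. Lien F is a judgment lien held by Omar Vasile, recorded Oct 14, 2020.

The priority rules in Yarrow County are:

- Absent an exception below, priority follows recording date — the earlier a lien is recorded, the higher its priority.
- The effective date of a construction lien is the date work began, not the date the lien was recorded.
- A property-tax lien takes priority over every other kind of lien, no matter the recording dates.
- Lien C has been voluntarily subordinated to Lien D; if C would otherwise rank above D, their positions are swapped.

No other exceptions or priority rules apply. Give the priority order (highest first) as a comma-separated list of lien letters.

Effective dates: A's effective date is Dec 23, 2020, when work began; B's effective date is May 21, 2021, when work began.
E is a property-tax lien, so it outranks all other liens regardless of date.
Ordering the rest by effective date: C (Feb 19, 2020), D (Apr 25, 2020), F (Oct 14, 2020), A (Dec 23, 2020), B (May 21, 2021).
C would otherwise be senior to D, so under the subordination agreement C and D exchange positions.

E, D, C, F, A, B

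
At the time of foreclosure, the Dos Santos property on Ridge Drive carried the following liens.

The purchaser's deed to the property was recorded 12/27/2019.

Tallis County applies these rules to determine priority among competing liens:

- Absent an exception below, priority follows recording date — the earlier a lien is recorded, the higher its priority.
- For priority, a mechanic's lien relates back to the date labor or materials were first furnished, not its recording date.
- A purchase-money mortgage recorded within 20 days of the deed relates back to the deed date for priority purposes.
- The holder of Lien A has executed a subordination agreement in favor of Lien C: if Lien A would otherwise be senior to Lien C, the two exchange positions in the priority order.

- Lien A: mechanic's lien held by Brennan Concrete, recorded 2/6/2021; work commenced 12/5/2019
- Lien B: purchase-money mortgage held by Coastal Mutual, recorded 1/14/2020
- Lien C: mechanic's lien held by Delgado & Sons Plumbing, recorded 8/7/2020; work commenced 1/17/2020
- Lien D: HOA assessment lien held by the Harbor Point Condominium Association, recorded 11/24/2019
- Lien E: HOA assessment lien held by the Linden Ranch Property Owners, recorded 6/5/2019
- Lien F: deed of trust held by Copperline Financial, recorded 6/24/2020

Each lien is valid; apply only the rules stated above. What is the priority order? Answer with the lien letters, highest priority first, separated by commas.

E, D, C, B, A, F

First, effective dates: A is treated as recorded 12/5/2019, the work-commencement date; B's effective date is the deed date, 12/27/2019; C's effective date is 1/17/2020, when work began.
By effective date: E (6/5/2019), D (11/24/2019), A (12/5/2019), B (12/27/2019), C (1/17/2020), F (6/24/2020).
A would otherwise be senior to C, so under the subordination agreement A and C exchange positions.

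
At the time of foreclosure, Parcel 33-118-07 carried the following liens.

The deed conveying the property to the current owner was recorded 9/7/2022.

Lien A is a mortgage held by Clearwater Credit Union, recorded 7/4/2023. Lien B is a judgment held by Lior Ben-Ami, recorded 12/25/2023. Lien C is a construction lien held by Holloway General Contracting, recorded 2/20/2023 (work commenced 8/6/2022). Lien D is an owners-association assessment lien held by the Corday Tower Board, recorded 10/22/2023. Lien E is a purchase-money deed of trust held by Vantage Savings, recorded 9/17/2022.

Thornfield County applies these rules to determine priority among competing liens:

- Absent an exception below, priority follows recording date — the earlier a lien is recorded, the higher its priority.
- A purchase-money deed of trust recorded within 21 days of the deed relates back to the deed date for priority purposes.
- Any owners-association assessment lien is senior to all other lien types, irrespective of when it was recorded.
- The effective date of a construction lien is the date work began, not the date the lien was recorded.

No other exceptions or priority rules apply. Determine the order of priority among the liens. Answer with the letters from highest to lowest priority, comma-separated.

D, C, E, A, B

First, effective dates: C is treated as recorded 8/6/2022, the work-commencement date; E's effective date is the deed date, 9/7/2022.
D, as an owners-association assessment lien, has superpriority and ranks first.
Among the remaining liens, by effective date: C (8/6/2022), E (9/7/2022), A (7/4/2023), B (12/25/2023).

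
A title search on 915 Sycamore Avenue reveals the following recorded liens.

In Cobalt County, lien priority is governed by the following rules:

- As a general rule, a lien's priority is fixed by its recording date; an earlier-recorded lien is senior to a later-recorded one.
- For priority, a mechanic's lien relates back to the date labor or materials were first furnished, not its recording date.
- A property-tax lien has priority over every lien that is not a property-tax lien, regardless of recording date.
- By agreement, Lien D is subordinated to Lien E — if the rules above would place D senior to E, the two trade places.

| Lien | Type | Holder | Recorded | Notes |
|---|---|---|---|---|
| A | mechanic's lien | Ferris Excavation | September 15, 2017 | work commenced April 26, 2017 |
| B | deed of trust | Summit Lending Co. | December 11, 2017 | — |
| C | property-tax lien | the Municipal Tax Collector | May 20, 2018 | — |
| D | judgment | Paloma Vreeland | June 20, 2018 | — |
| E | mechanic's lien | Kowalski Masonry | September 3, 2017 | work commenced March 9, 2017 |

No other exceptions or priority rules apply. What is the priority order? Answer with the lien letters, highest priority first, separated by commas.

C, E, A, B, D

First, effective dates: A relates back to April 26, 2017 (work commenced); E is treated as recorded March 9, 2017, the work-commencement date.
C is a property-tax lien, so it outranks all other liens regardless of date.
The other liens, earliest effective date first: E (March 9, 2017), A (April 26, 2017), B (December 11, 2017), D (June 20, 2018).
D is already junior to E, so the subordination agreement changes nothing.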